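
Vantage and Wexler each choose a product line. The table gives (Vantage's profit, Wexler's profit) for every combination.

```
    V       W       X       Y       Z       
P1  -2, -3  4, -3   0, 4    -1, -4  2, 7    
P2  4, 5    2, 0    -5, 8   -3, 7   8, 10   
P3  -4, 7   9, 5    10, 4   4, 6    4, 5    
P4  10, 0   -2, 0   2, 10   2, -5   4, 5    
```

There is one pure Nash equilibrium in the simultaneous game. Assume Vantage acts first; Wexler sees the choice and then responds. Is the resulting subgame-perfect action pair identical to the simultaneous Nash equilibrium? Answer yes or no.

yes

Solve by backward induction (Vantage leads).
- P1: BR = Z, leader payoff 2.
- P2: BR = Z, leader payoff 8.
- P3: BR = V, leader payoff -4.
- P4: BR = X, leader payoff 2.
Vantage's induced payoffs are 2, 8, -4, 2, so Vantage commits to P2. Subgame-perfect outcome: (P2, Z) with payoffs (8, 10).
Under simultaneous play:
Vantage's best replies: V→P4; W→P3; X→P3; Y→P3; Z→P2.
Wexler's best replies: P1→Z; P2→Z; P3→V; P4→X.
The unique mutual best reply is (P2, Z), giving (8, 10).
Sequential outcome (P2, Z) coincides with the Nash profile (P2, Z).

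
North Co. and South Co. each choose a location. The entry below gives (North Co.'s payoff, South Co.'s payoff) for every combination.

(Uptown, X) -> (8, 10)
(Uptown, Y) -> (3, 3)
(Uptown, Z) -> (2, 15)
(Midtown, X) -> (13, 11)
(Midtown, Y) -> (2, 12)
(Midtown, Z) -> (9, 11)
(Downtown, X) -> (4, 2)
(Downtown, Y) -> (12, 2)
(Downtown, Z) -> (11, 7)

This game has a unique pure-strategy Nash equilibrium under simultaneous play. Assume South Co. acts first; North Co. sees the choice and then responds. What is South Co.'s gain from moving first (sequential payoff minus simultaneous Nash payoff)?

4

Backward induction with South Co. moving first.
- X: North Co. compares 8, 13, 4 and picks Midtown; South Co. would get 11.
- Y: North Co. compares 3, 2, 12 and picks Downtown; South Co. would get 2.
- Z: North Co. compares 2, 9, 11 and picks Downtown; South Co. would get 7.
South Co.'s induced payoffs are 11, 2, 7, so South Co. commits to X. Subgame-perfect outcome: (Midtown, X) with payoffs (13, 11).
For the simultaneous game, intersect best replies.
North Co.'s best replies: X→Midtown; Y→Downtown; Z→Downtown.
South Co.'s best replies: Uptown→Z; Midtown→Y; Downtown→Z.
The unique mutual best reply is (Downtown, Z), giving (11, 7).
South Co.'s commitment gain: 11 − 7 = 4.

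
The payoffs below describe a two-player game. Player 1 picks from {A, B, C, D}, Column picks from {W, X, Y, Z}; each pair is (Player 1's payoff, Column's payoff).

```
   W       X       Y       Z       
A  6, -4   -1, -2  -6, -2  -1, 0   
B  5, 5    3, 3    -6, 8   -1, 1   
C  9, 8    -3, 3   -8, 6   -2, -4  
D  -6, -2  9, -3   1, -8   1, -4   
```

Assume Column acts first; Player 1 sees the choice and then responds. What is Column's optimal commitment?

W

Work backward from Player 1's decision.
- W → Player 1 plays C (best of 6, 5, 9, -6); Column gets 8.
- X → Player 1 plays D (best of -1, 3, -3, 9); Column gets -3.
- Y → Player 1 plays D (best of -6, -6, -8, 1); Column gets -8.
- Z → Player 1 plays D (best of -1, -1, -2, 1); Column gets -4.
Column's induced payoffs are 8, -3, -8, -4, so Column commits to W. Subgame-perfect outcome: (C, W) with payoffs (9, 8).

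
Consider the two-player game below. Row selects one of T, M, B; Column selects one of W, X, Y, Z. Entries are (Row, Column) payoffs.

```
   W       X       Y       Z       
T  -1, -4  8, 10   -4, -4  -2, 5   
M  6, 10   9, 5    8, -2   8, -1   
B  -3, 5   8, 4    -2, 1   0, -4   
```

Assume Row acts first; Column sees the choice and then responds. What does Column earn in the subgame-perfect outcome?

Backward induction with Row moving first.
- T → Column plays X (best of -4, 10, -4, 5); Row gets 8.
- M → Column plays W (best of 10, 5, -2, -1); Row gets 6.
- B → Column plays W (best of 5, 4, 1, -4); Row gets -3.
Row's induced payoffs are 8, 6, -3, so Row commits to T. Subgame-perfect outcome: (T, X) with payoffs (8, 10).

10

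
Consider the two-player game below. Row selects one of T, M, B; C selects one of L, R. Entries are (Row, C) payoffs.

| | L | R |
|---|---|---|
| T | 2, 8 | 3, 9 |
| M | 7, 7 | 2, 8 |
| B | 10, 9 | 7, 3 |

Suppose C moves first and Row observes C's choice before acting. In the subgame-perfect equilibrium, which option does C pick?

L

Row best-responds to each possible C move:
- L: BR = B, leader payoff 9.
- R: BR = B, leader payoff 3.
Maximizing over 9, 3, C chooses L. Subgame-perfect outcome: (B, L) with payoffs (10, 9).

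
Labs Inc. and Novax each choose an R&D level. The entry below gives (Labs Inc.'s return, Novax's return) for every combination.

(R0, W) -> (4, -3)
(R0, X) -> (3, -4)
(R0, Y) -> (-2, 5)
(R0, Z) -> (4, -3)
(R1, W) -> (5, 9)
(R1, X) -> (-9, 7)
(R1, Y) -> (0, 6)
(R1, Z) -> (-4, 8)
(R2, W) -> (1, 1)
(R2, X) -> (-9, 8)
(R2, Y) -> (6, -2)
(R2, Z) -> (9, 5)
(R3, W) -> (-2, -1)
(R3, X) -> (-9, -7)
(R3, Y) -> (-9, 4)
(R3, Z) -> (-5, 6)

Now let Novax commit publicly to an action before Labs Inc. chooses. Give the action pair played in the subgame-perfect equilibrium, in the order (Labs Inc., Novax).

(R1, W)

Work backward from Labs Inc.'s decision.
- W: Labs Inc. compares 4, 5, 1, -2 and picks R1; Novax would get 9.
- X: Labs Inc. compares 3, -9, -9, -9 and picks R0; Novax would get -4.
- Y: Labs Inc. compares -2, 0, 6, -9 and picks R2; Novax would get -2.
- Z: Labs Inc. compares 4, -4, 9, -5 and picks R2; Novax would get 5.
Maximizing over 9, -4, -2, 5, Novax chooses W. Subgame-perfect outcome: (R1, W) with payoffs (5, 9).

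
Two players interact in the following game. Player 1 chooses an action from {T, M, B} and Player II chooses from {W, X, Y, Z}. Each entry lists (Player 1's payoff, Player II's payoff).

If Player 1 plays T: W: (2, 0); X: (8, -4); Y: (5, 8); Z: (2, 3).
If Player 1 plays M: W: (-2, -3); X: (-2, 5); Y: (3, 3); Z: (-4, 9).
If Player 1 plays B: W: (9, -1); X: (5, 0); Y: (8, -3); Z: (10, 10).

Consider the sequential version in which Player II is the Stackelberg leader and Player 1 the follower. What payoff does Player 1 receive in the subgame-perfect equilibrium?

10

Work backward from Player 1's decision.
- W → Player 1 plays B (best of 2, -2, 9); Player II gets -1.
- X → Player 1 plays T (best of 8, -2, 5); Player II gets -4.
- Y → Player 1 plays B (best of 5, 3, 8); Player II gets -3.
- Z → Player 1 plays B (best of 2, -4, 10); Player II gets 10.
Player II's induced payoffs are -1, -4, -3, 10, so Player II commits to Z. Subgame-perfect outcome: (B, Z) with payoffs (10, 10).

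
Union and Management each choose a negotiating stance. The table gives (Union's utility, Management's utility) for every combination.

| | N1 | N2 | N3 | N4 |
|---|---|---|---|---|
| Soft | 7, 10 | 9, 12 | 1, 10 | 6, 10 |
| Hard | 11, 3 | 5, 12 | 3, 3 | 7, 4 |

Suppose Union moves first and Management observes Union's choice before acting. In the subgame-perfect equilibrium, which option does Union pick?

Solve by backward induction (Union leads).
- Soft: Management compares 10, 12, 10, 10 and picks N2; Union would get 9.
- Hard: Management compares 3, 12, 3, 4 and picks N2; Union would get 5.
Among 9, 5, the best is 9 at Soft. Subgame-perfect outcome: (Soft, N2) with payoffs (9, 12).

Soft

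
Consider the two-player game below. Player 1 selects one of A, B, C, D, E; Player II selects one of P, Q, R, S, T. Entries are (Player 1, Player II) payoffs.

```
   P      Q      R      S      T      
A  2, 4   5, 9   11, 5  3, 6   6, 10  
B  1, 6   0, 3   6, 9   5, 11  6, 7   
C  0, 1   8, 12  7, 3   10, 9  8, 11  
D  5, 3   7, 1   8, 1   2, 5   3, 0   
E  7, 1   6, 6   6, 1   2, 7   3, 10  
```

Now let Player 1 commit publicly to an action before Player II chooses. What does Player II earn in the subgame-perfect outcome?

12

Player II best-responds to each possible Player 1 move:
- A → Player II plays T (best of 4, 9, 5, 6, 10); Player 1 gets 6.
- B → Player II plays S (best of 6, 3, 9, 11, 7); Player 1 gets 5.
- C → Player II plays Q (best of 1, 12, 3, 9, 11); Player 1 gets 8.
- D → Player II plays S (best of 3, 1, 1, 5, 0); Player 1 gets 2.
- E → Player II plays T (best of 1, 6, 1, 7, 10); Player 1 gets 3.
Player 1's induced payoffs are 6, 5, 8, 2, 3, so Player 1 commits to C. Subgame-perfect outcome: (C, Q) with payoffs (8, 12).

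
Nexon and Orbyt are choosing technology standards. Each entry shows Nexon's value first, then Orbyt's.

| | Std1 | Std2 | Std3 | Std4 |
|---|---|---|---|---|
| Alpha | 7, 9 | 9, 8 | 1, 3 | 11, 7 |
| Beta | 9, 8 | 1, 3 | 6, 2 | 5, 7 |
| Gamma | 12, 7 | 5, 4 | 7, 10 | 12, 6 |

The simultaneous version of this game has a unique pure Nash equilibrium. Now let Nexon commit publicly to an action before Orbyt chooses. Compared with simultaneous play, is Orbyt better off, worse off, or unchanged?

Solve by backward induction (Nexon leads).
- Alpha → Orbyt plays Std1 (best of 9, 8, 3, 7); Nexon gets 7.
- Beta → Orbyt plays Std1 (best of 8, 3, 2, 7); Nexon gets 9.
- Gamma → Orbyt plays Std3 (best of 7, 4, 10, 6); Nexon gets 7.
Maximizing over 7, 9, 7, Nexon chooses Beta. Subgame-perfect outcome: (Beta, Std1) with payoffs (9, 8).
Under simultaneous play:
Nexon's best replies: Std1→Gamma; Std2→Alpha; Std3→Gamma; Std4→Gamma.
Orbyt's best replies: Alpha→Std1; Beta→Std1; Gamma→Std3.
The unique mutual best reply is (Gamma, Std3), giving (7, 10).
Orbyt earns 8 sequentially versus 10 at the Nash outcome: worse off.

worse off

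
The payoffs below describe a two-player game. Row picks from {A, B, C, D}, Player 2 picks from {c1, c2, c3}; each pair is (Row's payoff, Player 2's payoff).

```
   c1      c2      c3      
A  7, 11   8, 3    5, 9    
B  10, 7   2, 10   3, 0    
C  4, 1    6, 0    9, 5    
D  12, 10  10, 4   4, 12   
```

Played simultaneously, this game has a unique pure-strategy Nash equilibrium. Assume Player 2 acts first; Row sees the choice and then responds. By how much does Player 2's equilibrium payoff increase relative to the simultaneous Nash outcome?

5

Solve by backward induction (Player 2 leads).
- c1 → Row plays D (best of 7, 10, 4, 12); Player 2 gets 10.
- c2 → Row plays D (best of 8, 2, 6, 10); Player 2 gets 4.
- c3 → Row plays C (best of 5, 3, 9, 4); Player 2 gets 5.
Among 10, 4, 5, the best is 10 at c1. Subgame-perfect outcome: (D, c1) with payoffs (12, 10).
For the simultaneous game, intersect best replies.
Row's best replies: c1→D; c2→D; c3→C.
Player 2's best replies: A→c1; B→c2; C→c3; D→c3.
Only (C, c3) has each player best-responding; Nash payoffs (9, 5).
Player 2's commitment gain: 10 − 5 = 5.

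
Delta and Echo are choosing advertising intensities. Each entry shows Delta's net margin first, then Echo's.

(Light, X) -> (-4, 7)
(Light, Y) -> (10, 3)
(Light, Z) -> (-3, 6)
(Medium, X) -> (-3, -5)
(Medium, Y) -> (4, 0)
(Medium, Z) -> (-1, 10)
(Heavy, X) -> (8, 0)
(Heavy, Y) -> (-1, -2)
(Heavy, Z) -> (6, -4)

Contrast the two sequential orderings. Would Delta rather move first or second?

second

If Delta leads: Echo's best replies are Light→X, Medium→Z, Heavy→X; Delta's induced payoffs -4, -1, 8; outcome (Heavy, X), payoffs (8, 0).
If Echo leads: Delta's best replies are X→Heavy, Y→Light, Z→Heavy; Echo's induced payoffs 0, 3, -4; outcome (Light, Y), payoffs (10, 3).
Delta gets 8 moving first and 10 moving second, so Delta prefers to move second.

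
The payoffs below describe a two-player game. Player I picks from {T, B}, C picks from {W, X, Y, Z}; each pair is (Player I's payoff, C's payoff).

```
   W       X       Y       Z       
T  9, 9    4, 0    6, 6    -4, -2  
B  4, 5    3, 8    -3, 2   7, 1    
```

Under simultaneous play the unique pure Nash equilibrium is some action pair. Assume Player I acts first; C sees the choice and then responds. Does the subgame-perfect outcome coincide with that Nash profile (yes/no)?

yes

Solve by backward induction (Player I leads).
- T: BR = W, leader payoff 9.
- B: BR = X, leader payoff 3.
Maximizing over 9, 3, Player I chooses T. Subgame-perfect outcome: (T, W) with payoffs (9, 9).
Now find the simultaneous Nash equilibrium.
Player I's best replies: W→T; X→T; Y→T; Z→B.
C's best replies: T→W; B→X.
Only (T, W) has each player best-responding; Nash payoffs (9, 9).
Sequential outcome (T, W) coincides with the Nash profile (T, W).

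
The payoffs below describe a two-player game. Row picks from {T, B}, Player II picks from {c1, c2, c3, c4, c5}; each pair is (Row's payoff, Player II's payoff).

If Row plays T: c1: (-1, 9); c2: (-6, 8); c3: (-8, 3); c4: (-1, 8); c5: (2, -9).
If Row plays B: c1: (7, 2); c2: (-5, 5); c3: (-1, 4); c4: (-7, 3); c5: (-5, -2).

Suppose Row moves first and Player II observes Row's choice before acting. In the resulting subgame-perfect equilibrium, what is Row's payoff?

-1

Backward induction with Row moving first.
- T: Player II compares 9, 8, 3, 8, -9 and picks c1; Row would get -1.
- B: Player II compares 2, 5, 4, 3, -2 and picks c2; Row would get -5.
Maximizing over -1, -5, Row chooses T. Subgame-perfect outcome: (T, c1) with payoffs (-1, 9).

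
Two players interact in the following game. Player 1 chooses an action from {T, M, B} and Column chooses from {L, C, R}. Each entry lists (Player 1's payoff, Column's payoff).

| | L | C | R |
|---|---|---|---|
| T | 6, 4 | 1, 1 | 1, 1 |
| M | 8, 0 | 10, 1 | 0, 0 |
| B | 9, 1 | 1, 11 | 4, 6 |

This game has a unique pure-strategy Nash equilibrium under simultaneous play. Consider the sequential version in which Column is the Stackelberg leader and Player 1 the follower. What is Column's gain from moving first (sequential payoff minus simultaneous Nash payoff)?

Solve by backward induction (Column leads).
- L: BR = B, leader payoff 1.
- C: BR = M, leader payoff 1.
- R: BR = B, leader payoff 6.
Column's induced payoffs are 1, 1, 6, so Column commits to R. Subgame-perfect outcome: (B, R) with payoffs (4, 6).
Now find the simultaneous Nash equilibrium.
Player 1's best replies: L→B; C→M; R→B.
Column's best replies: T→L; M→C; B→C.
The unique mutual best reply is (M, C), giving (10, 1).
Column's commitment gain: 6 − 1 = 5.

5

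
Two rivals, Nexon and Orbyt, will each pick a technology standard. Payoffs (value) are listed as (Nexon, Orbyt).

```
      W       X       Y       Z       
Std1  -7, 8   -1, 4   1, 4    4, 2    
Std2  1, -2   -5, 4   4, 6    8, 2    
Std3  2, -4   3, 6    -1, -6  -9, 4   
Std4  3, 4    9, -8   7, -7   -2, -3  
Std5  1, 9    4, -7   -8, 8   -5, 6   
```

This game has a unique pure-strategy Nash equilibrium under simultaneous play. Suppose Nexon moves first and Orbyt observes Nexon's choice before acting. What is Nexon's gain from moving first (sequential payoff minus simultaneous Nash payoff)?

1

Work backward from Orbyt's decision.
- Std1 → Orbyt plays W (best of 8, 4, 4, 2); Nexon gets -7.
- Std2 → Orbyt plays Y (best of -2, 4, 6, 2); Nexon gets 4.
- Std3 → Orbyt plays X (best of -4, 6, -6, 4); Nexon gets 3.
- Std4 → Orbyt plays W (best of 4, -8, -7, -3); Nexon gets 3.
- Std5 → Orbyt plays W (best of 9, -7, 8, 6); Nexon gets 1.
Nexon's induced payoffs are -7, 4, 3, 3, 1, so Nexon commits to Std2. Subgame-perfect outcome: (Std2, Y) with payoffs (4, 6).
For the simultaneous game, intersect best replies.
Nexon's best replies: W→Std4; X→Std4; Y→Std4; Z→Std2.
Orbyt's best replies: Std1→W; Std2→Y; Std3→X; Std4→W; Std5→W.
The unique mutual best reply is (Std4, W), giving (3, 4).
Nexon's commitment gain: 4 − 3 = 1.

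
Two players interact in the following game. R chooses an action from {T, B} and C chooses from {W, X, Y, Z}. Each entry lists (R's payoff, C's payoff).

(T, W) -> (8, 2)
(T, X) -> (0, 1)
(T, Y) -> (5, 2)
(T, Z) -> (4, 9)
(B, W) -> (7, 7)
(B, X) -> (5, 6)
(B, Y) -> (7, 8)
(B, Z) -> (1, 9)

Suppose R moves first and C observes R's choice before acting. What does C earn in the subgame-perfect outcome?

9

C best-responds to each possible R move:
- T → C plays Z (best of 2, 1, 2, 9); R gets 4.
- B → C plays Z (best of 7, 6, 8, 9); R gets 1.
Maximizing over 4, 1, R chooses T. Subgame-perfect outcome: (T, Z) with payoffs (4, 9).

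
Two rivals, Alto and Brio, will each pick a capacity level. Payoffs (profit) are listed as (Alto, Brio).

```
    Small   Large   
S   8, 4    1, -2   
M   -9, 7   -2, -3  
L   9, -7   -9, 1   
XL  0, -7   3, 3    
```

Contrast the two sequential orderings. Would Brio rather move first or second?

If Alto leads: Brio's best replies are S→Small, M→Small, L→Large, XL→Large; Alto's induced payoffs 8, -9, -9, 3; outcome (S, Small), payoffs (8, 4).
If Brio leads: Alto's best replies are Small→L, Large→XL; Brio's induced payoffs -7, 3; outcome (XL, Large), payoffs (3, 3).
Brio gets 3 moving first and 4 moving second, so Brio prefers to move second.

second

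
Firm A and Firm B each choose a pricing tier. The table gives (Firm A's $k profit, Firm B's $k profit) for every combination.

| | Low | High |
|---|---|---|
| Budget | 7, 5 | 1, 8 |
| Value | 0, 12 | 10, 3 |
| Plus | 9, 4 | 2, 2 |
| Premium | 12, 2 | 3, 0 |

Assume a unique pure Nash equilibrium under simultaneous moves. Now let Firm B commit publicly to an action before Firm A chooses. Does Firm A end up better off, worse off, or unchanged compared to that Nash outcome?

Work backward from Firm A's decision.
- Low: Firm A compares 7, 0, 9, 12 and picks Premium; Firm B would get 2.
- High: Firm A compares 1, 10, 2, 3 and picks Value; Firm B would get 3.
Firm B's induced payoffs are 2, 3, so Firm B commits to High. Subgame-perfect outcome: (Value, High) with payoffs (10, 3).
For the simultaneous game, intersect best replies.
Firm A's best replies: Low→Premium; High→Value.
Firm B's best replies: Budget→High; Value→Low; Plus→Low; Premium→Low.
Only (Premium, Low) has each player best-responding; Nash payoffs (12, 2).
Firm A earns 10 sequentially versus 12 at the Nash outcome: worse off.

worse off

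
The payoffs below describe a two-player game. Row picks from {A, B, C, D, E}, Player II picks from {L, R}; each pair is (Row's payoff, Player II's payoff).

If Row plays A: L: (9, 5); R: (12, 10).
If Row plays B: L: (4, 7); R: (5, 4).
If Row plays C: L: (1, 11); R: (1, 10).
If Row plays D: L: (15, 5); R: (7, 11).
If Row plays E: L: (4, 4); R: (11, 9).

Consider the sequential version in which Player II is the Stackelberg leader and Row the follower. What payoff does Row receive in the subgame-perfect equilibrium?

12

Work backward from Row's decision.
- L: BR = D, leader payoff 5.
- R: BR = A, leader payoff 10.
Maximizing over 5, 10, Player II chooses R. Subgame-perfect outcome: (A, R) with payoffs (12, 10).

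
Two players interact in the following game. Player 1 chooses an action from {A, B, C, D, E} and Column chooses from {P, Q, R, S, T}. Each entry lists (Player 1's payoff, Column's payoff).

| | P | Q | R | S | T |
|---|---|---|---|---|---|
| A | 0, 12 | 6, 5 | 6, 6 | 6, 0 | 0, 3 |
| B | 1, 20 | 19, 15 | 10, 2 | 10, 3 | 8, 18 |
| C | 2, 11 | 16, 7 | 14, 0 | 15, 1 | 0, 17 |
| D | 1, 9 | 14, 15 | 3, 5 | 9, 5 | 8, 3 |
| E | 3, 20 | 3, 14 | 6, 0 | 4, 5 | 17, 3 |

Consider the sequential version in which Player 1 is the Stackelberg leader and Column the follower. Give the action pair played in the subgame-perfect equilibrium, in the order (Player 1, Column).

Column best-responds to each possible Player 1 move:
- A: BR = P, leader payoff 0.
- B: BR = P, leader payoff 1.
- C: BR = T, leader payoff 0.
- D: BR = Q, leader payoff 14.
- E: BR = P, leader payoff 3.
Maximizing over 0, 1, 0, 14, 3, Player 1 chooses D. Subgame-perfect outcome: (D, Q) with payoffs (14, 15).

(D, Q)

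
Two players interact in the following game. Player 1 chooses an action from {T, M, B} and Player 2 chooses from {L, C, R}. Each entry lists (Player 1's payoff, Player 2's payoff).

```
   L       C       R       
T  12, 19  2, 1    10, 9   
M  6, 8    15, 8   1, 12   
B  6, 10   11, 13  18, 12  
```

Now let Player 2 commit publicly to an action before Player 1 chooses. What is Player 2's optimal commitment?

L

Backward induction with Player 2 moving first.
- L → Player 1 plays T (best of 12, 6, 6); Player 2 gets 19.
- C → Player 1 plays M (best of 2, 15, 11); Player 2 gets 8.
- R → Player 1 plays B (best of 10, 1, 18); Player 2 gets 12.
Among 19, 8, 12, the best is 19 at L. Subgame-perfect outcome: (T, L) with payoffs (12, 19).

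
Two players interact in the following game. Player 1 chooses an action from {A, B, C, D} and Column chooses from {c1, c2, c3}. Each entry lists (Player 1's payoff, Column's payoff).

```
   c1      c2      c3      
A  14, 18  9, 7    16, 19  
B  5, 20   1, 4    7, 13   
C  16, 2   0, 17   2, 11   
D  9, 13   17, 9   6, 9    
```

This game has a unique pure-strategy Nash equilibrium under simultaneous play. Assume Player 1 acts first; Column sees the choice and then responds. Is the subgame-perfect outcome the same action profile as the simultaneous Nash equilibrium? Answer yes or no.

yes

Solve by backward induction (Player 1 leads).
- A: Column compares 18, 7, 19 and picks c3; Player 1 would get 16.
- B: Column compares 20, 4, 13 and picks c1; Player 1 would get 5.
- C: Column compares 2, 17, 11 and picks c2; Player 1 would get 0.
- D: Column compares 13, 9, 9 and picks c1; Player 1 would get 9.
Maximizing over 16, 5, 0, 9, Player 1 chooses A. Subgame-perfect outcome: (A, c3) with payoffs (16, 19).
Now find the simultaneous Nash equilibrium.
Player 1's best replies: c1→C; c2→D; c3→A.
Column's best replies: A→c3; B→c1; C→c2; D→c1.
The unique mutual best reply is (A, c3), giving (16, 19).
Sequential outcome (A, c3) coincides with the Nash profile (A, c3).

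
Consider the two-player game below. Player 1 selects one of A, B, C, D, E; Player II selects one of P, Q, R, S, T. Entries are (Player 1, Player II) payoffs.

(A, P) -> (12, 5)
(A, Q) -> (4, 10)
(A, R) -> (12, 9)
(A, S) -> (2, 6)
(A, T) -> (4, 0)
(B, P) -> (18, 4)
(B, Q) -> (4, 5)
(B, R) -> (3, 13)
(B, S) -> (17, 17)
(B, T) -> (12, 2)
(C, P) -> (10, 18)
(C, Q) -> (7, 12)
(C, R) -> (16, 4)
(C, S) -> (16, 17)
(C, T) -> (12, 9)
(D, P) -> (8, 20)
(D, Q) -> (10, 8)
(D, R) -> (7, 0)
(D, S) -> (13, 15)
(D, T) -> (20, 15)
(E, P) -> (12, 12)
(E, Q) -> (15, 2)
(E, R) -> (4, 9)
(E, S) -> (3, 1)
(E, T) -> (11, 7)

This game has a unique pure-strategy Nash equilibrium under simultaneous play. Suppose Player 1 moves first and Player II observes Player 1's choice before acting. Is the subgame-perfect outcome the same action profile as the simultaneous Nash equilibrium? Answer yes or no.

yes

Backward induction with Player 1 moving first.
- A → Player II plays Q (best of 5, 10, 9, 6, 0); Player 1 gets 4.
- B → Player II plays S (best of 4, 5, 13, 17, 2); Player 1 gets 17.
- C → Player II plays P (best of 18, 12, 4, 17, 9); Player 1 gets 10.
- D → Player II plays P (best of 20, 8, 0, 15, 15); Player 1 gets 8.
- E → Player II plays P (best of 12, 2, 9, 1, 7); Player 1 gets 12.
Player 1's induced payoffs are 4, 17, 10, 8, 12, so Player 1 commits to B. Subgame-perfect outcome: (B, S) with payoffs (17, 17).
Under simultaneous play:
Player 1's best replies: P→B; Q→E; R→C; S→B; T→D.
Player II's best replies: A→Q; B→S; C→P; D→P; E→P.
Only (B, S) has each player best-responding; Nash payoffs (17, 17).
Sequential outcome (B, S) coincides with the Nash profile (B, S).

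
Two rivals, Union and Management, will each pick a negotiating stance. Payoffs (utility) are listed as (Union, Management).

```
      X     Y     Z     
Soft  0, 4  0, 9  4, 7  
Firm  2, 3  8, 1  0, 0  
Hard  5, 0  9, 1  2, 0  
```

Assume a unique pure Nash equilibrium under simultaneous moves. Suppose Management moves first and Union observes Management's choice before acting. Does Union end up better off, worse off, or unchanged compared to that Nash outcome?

worse off

Backward induction with Management moving first.
- X → Union plays Hard (best of 0, 2, 5); Management gets 0.
- Y → Union plays Hard (best of 0, 8, 9); Management gets 1.
- Z → Union plays Soft (best of 4, 0, 2); Management gets 7.
Maximizing over 0, 1, 7, Management chooses Z. Subgame-perfect outcome: (Soft, Z) with payoffs (4, 7).
Now find the simultaneous Nash equilibrium.
Union's best replies: X→Hard; Y→Hard; Z→Soft.
Management's best replies: Soft→Y; Firm→X; Hard→Y.
The unique mutual best reply is (Hard, Y), giving (9, 1).
Union earns 4 sequentially versus 9 at the Nash outcome: worse off.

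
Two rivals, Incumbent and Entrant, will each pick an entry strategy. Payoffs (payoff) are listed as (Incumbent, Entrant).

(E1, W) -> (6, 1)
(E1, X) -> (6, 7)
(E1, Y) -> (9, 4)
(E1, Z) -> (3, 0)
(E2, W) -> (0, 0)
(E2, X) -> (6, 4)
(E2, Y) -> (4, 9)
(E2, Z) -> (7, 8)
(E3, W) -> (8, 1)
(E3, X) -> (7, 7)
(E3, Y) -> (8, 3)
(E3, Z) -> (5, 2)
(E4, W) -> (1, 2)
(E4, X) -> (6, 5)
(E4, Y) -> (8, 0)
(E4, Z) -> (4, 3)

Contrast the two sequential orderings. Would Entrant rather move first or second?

first

If Incumbent leads: Entrant's best replies are E1→X, E2→Y, E3→X, E4→X; Incumbent's induced payoffs 6, 4, 7, 6; outcome (E3, X), payoffs (7, 7).
If Entrant leads: Incumbent's best replies are W→E3, X→E3, Y→E1, Z→E2; Entrant's induced payoffs 1, 7, 4, 8; outcome (E2, Z), payoffs (7, 8).
Entrant gets 8 moving first and 7 moving second, so Entrant prefers to move first.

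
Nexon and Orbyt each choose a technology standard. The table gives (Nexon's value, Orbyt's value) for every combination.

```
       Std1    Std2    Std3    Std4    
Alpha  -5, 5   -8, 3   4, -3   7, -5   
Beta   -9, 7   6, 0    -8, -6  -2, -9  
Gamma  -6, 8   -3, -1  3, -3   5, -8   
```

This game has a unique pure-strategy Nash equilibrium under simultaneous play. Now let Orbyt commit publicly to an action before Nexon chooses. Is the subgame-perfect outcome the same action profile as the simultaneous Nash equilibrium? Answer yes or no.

Backward induction with Orbyt moving first.
- Std1: Nexon compares -5, -9, -6 and picks Alpha; Orbyt would get 5.
- Std2: Nexon compares -8, 6, -3 and picks Beta; Orbyt would get 0.
- Std3: Nexon compares 4, -8, 3 and picks Alpha; Orbyt would get -3.
- Std4: Nexon compares 7, -2, 5 and picks Alpha; Orbyt would get -5.
Among 5, 0, -3, -5, the best is 5 at Std1. Subgame-perfect outcome: (Alpha, Std1) with payoffs (-5, 5).
For the simultaneous game, intersect best replies.
Nexon's best replies: Std1→Alpha; Std2→Beta; Std3→Alpha; Std4→Alpha.
Orbyt's best replies: Alpha→Std1; Beta→Std1; Gamma→Std1.
The unique mutual best reply is (Alpha, Std1), giving (-5, 5).
Sequential outcome (Alpha, Std1) coincides with the Nash profile (Alpha, Std1).

yes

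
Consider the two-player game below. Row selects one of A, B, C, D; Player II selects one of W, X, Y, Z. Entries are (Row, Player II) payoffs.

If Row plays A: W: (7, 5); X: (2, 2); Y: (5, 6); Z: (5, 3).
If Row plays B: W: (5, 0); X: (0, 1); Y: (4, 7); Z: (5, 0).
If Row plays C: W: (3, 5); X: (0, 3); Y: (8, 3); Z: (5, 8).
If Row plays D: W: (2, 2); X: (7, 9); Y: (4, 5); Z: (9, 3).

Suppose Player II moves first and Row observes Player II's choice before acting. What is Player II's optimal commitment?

X

Work backward from Row's decision.
- W: BR = A, leader payoff 5.
- X: BR = D, leader payoff 9.
- Y: BR = C, leader payoff 3.
- Z: BR = D, leader payoff 3.
Maximizing over 5, 9, 3, 3, Player II chooses X. Subgame-perfect outcome: (D, X) with payoffs (7, 9).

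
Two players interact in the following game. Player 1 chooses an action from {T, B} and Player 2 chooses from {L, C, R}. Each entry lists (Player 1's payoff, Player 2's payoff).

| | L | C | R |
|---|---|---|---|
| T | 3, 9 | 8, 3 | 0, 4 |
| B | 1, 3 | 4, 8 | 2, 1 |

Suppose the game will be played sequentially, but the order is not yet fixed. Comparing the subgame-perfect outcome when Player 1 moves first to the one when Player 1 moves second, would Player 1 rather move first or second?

first

If Player 1 leads: Player 2's best replies are T→L, B→C; Player 1's induced payoffs 3, 4; outcome (B, C), payoffs (4, 8).
If Player 2 leads: Player 1's best replies are L→T, C→T, R→B; Player 2's induced payoffs 9, 3, 1; outcome (T, L), payoffs (3, 9).
Player 1 gets 4 moving first and 3 moving second, so Player 1 prefers to move first.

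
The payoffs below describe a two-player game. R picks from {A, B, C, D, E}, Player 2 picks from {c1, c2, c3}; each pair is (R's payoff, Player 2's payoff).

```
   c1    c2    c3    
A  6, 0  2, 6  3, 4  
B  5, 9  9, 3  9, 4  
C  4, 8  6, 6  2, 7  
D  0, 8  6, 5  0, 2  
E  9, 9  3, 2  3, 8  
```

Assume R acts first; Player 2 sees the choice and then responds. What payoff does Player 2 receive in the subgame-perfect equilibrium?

Player 2 best-responds to each possible R move:
- A → Player 2 plays c2 (best of 0, 6, 4); R gets 2.
- B → Player 2 plays c1 (best of 9, 3, 4); R gets 5.
- C → Player 2 plays c1 (best of 8, 6, 7); R gets 4.
- D → Player 2 plays c1 (best of 8, 5, 2); R gets 0.
- E → Player 2 plays c1 (best of 9, 2, 8); R gets 9.
R's induced payoffs are 2, 5, 4, 0, 9, so R commits to E. Subgame-perfect outcome: (E, c1) with payoffs (9, 9).

9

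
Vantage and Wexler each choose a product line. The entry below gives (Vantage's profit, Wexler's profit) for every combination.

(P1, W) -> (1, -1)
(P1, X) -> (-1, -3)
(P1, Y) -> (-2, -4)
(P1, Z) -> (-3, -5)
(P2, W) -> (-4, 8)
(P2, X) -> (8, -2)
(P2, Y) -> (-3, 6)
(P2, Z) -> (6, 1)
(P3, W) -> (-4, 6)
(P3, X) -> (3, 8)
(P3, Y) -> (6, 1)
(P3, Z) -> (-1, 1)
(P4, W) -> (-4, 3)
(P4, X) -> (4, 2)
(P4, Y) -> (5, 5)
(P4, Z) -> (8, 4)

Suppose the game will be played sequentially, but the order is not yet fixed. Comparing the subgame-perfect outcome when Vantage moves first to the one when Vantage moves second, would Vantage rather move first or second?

second

If Vantage leads: Wexler's best replies are P1→W, P2→W, P3→X, P4→Y; Vantage's induced payoffs 1, -4, 3, 5; outcome (P4, Y), payoffs (5, 5).
If Wexler leads: Vantage's best replies are W→P1, X→P2, Y→P3, Z→P4; Wexler's induced payoffs -1, -2, 1, 4; outcome (P4, Z), payoffs (8, 4).
Vantage gets 5 moving first and 8 moving second, so Vantage prefers to move second.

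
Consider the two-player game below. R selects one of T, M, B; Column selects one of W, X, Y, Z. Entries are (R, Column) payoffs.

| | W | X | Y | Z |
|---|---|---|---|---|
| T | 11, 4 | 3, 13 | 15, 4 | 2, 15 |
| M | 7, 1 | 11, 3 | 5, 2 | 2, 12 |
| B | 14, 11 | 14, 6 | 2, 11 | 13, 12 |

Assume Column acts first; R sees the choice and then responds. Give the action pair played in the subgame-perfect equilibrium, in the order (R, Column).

(B, Z)

Backward induction with Column moving first.
- W → R plays B (best of 11, 7, 14); Column gets 11.
- X → R plays B (best of 3, 11, 14); Column gets 6.
- Y → R plays T (best of 15, 5, 2); Column gets 4.
- Z → R plays B (best of 2, 2, 13); Column gets 12.
Maximizing over 11, 6, 4, 12, Column chooses Z. Subgame-perfect outcome: (B, Z) with payoffs (13, 12).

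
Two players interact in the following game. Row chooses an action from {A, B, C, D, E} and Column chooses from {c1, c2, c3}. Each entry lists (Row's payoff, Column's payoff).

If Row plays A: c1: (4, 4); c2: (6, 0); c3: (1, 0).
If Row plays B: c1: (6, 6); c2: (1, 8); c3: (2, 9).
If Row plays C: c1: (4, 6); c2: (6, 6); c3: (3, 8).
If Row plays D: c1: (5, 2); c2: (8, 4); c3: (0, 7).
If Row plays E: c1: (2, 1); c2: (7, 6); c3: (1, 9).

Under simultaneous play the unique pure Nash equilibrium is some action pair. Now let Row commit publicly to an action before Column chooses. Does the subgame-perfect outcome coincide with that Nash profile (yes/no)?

no

Solve by backward induction (Row leads).
- A → Column plays c1 (best of 4, 0, 0); Row gets 4.
- B → Column plays c3 (best of 6, 8, 9); Row gets 2.
- C → Column plays c3 (best of 6, 6, 8); Row gets 3.
- D → Column plays c3 (best of 2, 4, 7); Row gets 0.
- E → Column plays c3 (best of 1, 6, 9); Row gets 1.
Maximizing over 4, 2, 3, 0, 1, Row chooses A. Subgame-perfect outcome: (A, c1) with payoffs (4, 4).
Under simultaneous play:
Row's best replies: c1→B; c2→D; c3→C.
Column's best replies: A→c1; B→c3; C→c3; D→c3; E→c3.
Only (C, c3) has each player best-responding; Nash payoffs (3, 8).
Sequential outcome (A, c1) differs from the Nash profile (C, c3).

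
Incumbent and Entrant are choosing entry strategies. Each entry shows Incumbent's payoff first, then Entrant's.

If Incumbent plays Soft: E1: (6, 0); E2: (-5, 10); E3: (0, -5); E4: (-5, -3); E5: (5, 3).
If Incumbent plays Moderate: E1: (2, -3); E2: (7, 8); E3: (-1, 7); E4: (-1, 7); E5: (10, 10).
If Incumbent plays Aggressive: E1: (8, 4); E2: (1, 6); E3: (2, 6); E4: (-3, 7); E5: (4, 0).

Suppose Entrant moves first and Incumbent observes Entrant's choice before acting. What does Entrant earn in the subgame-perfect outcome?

Solve by backward induction (Entrant leads).
- E1 → Incumbent plays Aggressive (best of 6, 2, 8); Entrant gets 4.
- E2 → Incumbent plays Moderate (best of -5, 7, 1); Entrant gets 8.
- E3 → Incumbent plays Aggressive (best of 0, -1, 2); Entrant gets 6.
- E4 → Incumbent plays Moderate (best of -5, -1, -3); Entrant gets 7.
- E5 → Incumbent plays Moderate (best of 5, 10, 4); Entrant gets 10.
Maximizing over 4, 8, 6, 7, 10, Entrant chooses E5. Subgame-perfect outcome: (Moderate, E5) with payoffs (10, 10).

10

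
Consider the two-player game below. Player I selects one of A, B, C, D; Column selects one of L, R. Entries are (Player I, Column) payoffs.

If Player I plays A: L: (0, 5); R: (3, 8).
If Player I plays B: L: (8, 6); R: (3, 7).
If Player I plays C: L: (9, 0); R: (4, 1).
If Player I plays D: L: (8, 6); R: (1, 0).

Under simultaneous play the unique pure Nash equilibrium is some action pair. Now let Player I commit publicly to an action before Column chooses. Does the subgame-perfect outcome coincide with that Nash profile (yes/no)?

no

Column best-responds to each possible Player I move:
- A → Column plays R (best of 5, 8); Player I gets 3.
- B → Column plays R (best of 6, 7); Player I gets 3.
- C → Column plays R (best of 0, 1); Player I gets 4.
- D → Column plays L (best of 6, 0); Player I gets 8.
Player I's induced payoffs are 3, 3, 4, 8, so Player I commits to D. Subgame-perfect outcome: (D, L) with payoffs (8, 6).
Under simultaneous play:
Player I's best replies: L→C; R→C.
Column's best replies: A→R; B→R; C→R; D→L.
Only (C, R) has each player best-responding; Nash payoffs (4, 1).
Sequential outcome (D, L) differs from the Nash profile (C, R).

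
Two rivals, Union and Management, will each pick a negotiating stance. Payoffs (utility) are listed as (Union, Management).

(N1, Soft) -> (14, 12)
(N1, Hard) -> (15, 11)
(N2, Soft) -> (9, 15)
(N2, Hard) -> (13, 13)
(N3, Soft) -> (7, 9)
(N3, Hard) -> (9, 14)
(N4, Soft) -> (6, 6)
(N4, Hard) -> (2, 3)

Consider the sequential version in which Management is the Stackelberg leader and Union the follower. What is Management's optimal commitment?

Soft

Union best-responds to each possible Management move:
- Soft → Union plays N1 (best of 14, 9, 7, 6); Management gets 12.
- Hard → Union plays N1 (best of 15, 13, 9, 2); Management gets 11.
Maximizing over 12, 11, Management chooses Soft. Subgame-perfect outcome: (N1, Soft) with payoffs (14, 12).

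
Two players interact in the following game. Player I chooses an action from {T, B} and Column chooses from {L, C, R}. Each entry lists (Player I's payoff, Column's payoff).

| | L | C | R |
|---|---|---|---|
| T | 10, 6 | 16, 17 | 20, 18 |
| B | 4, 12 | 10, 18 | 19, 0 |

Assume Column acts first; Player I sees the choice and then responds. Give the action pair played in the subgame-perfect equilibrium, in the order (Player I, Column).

Work backward from Player I's decision.
- L: BR = T, leader payoff 6.
- C: BR = T, leader payoff 17.
- R: BR = T, leader payoff 18.
Maximizing over 6, 17, 18, Column chooses R. Subgame-perfect outcome: (T, R) with payoffs (20, 18).

(T, R)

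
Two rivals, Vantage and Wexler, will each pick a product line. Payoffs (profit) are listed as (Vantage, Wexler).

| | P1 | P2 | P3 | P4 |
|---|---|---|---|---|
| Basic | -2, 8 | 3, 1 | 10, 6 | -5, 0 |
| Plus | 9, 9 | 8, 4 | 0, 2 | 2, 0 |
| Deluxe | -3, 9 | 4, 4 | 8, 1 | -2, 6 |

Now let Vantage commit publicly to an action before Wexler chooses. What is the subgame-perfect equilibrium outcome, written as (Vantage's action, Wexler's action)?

(Plus, P1)

Work backward from Wexler's decision.
- Basic → Wexler plays P1 (best of 8, 1, 6, 0); Vantage gets -2.
- Plus → Wexler plays P1 (best of 9, 4, 2, 0); Vantage gets 9.
- Deluxe → Wexler plays P1 (best of 9, 4, 1, 6); Vantage gets -3.
Maximizing over -2, 9, -3, Vantage chooses Plus. Subgame-perfect outcome: (Plus, P1) with payoffs (9, 9).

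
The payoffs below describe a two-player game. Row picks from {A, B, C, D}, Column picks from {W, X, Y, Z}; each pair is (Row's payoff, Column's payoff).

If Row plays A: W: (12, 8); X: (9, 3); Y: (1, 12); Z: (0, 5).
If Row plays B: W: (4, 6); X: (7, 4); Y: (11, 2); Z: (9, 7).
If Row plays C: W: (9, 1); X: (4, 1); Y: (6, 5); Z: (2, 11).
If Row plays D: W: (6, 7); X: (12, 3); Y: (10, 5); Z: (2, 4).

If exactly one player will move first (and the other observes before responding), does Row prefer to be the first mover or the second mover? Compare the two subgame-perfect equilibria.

If Row leads: Column's best replies are A→Y, B→Z, C→Z, D→W; Row's induced payoffs 1, 9, 2, 6; outcome (B, Z), payoffs (9, 7).
If Column leads: Row's best replies are W→A, X→D, Y→B, Z→B; Column's induced payoffs 8, 3, 2, 7; outcome (A, W), payoffs (12, 8).
Row gets 9 moving first and 12 moving second, so Row prefers to move second.

second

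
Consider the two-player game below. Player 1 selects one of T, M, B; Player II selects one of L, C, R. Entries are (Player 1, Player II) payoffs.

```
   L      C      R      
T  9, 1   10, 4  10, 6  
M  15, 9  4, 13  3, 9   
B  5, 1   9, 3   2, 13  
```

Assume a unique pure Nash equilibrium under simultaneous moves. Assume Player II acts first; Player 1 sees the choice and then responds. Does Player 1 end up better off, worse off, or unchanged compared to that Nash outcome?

Player 1 best-responds to each possible Player II move:
- L → Player 1 plays M (best of 9, 15, 5); Player II gets 9.
- C → Player 1 plays T (best of 10, 4, 9); Player II gets 4.
- R → Player 1 plays T (best of 10, 3, 2); Player II gets 6.
Player II's induced payoffs are 9, 4, 6, so Player II commits to L. Subgame-perfect outcome: (M, L) with payoffs (15, 9).
For the simultaneous game, intersect best replies.
Player 1's best replies: L→M; C→T; R→T.
Player II's best replies: T→R; M→C; B→R.
The unique mutual best reply is (T, R), giving (10, 6).
Player 1 earns 15 sequentially versus 10 at the Nash outcome: better off.

better off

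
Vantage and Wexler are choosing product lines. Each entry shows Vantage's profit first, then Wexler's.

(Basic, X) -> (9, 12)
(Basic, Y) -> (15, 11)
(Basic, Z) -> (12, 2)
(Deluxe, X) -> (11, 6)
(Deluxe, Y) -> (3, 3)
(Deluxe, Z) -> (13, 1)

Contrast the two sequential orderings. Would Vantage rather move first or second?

If Vantage leads: Wexler's best replies are Basic→X, Deluxe→X; Vantage's induced payoffs 9, 11; outcome (Deluxe, X), payoffs (11, 6).
If Wexler leads: Vantage's best replies are X→Deluxe, Y→Basic, Z→Deluxe; Wexler's induced payoffs 6, 11, 1; outcome (Basic, Y), payoffs (15, 11).
Vantage gets 11 moving first and 15 moving second, so Vantage prefers to move second.

second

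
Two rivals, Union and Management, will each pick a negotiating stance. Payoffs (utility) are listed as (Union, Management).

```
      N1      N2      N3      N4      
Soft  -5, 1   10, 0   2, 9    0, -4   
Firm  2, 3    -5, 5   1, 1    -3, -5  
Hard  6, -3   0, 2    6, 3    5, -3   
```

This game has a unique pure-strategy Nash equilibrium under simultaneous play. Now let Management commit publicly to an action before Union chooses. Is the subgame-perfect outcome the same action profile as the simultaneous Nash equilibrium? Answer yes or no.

Work backward from Union's decision.
- N1 → Union plays Hard (best of -5, 2, 6); Management gets -3.
- N2 → Union plays Soft (best of 10, -5, 0); Management gets 0.
- N3 → Union plays Hard (best of 2, 1, 6); Management gets 3.
- N4 → Union plays Hard (best of 0, -3, 5); Management gets -3.
Maximizing over -3, 0, 3, -3, Management chooses N3. Subgame-perfect outcome: (Hard, N3) with payoffs (6, 3).
Under simultaneous play:
Union's best replies: N1→Hard; N2→Soft; N3→Hard; N4→Hard.
Management's best replies: Soft→N3; Firm→N2; Hard→N3.
Only (Hard, N3) has each player best-responding; Nash payoffs (6, 3).
Sequential outcome (Hard, N3) coincides with the Nash profile (Hard, N3).

yes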